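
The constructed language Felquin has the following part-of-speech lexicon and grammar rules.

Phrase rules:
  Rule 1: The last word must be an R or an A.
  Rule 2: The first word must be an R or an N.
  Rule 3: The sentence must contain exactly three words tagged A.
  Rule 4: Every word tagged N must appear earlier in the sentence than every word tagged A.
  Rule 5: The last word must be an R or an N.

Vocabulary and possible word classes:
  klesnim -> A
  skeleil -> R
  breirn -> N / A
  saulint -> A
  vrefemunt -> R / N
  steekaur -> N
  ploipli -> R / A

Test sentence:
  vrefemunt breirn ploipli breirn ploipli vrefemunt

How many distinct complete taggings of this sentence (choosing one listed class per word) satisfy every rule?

6

Candidates per position — 1:vrefemunt {R,N}; 2:breirn {N,A}; 3:ploipli {R,A}; 4:breirn {N,A}; 5:ploipli {R,A}; 6:vrefemunt {R,N}.
There are 64 candidate sequences in total.
Checking each against the rules leaves 6 sequences.
Count = 6.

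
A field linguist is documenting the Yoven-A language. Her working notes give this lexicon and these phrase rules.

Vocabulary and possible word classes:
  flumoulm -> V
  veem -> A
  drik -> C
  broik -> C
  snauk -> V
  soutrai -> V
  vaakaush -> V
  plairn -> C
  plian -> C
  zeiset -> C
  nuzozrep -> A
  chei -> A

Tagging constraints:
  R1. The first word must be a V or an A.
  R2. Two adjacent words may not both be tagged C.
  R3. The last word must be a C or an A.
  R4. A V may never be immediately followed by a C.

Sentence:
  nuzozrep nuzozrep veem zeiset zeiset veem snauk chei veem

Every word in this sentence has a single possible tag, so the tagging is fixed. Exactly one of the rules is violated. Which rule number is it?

2

Fixed tagging: A A A C C A V A A.
Rule check: R1 ok, R2 fails, R3 ok, R4 ok.
Only rule 2 fails.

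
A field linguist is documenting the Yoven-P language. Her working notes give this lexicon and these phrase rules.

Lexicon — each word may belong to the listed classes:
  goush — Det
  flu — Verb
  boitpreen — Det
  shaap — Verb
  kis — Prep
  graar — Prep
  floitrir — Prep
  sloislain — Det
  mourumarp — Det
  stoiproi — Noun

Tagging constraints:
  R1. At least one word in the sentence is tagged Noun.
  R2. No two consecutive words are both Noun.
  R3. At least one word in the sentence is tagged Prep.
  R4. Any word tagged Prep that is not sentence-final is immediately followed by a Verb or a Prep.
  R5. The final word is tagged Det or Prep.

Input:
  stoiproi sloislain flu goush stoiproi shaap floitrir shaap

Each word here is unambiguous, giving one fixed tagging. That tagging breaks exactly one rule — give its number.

5

Fixed tagging: Noun Det Verb Det Noun Verb Prep Verb.
Applying the rules: R1 ✓, R2 ✓, R3 ✓, R4 ✓, R5 ✗.
Only rule 5 fails.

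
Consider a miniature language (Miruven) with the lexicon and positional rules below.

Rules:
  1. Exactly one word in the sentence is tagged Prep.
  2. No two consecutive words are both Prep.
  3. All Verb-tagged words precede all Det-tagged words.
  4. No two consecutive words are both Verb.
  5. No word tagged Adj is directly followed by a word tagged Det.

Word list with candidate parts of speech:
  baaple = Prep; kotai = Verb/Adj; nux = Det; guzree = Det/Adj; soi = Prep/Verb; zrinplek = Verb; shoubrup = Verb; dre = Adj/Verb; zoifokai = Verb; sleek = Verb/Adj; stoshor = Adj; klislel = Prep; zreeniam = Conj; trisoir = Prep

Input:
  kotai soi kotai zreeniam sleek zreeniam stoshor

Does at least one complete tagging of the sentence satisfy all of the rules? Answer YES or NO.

Candidates per position — 1:kotai {Verb,Adj}; 2:soi {Prep,Verb}; 3:kotai {Verb,Adj}; 4:zreeniam {Conj}; 5:sleek {Verb,Adj}; 6:zreeniam {Conj}; 7:stoshor {Adj}.
One satisfying assignment: Verb Prep Verb Conj Adj Conj Adj.
Rule-by-rule: rule 1 satisfied; rule 2 satisfied; rule 3 satisfied; rule 4 satisfied; rule 5 satisfied.

YES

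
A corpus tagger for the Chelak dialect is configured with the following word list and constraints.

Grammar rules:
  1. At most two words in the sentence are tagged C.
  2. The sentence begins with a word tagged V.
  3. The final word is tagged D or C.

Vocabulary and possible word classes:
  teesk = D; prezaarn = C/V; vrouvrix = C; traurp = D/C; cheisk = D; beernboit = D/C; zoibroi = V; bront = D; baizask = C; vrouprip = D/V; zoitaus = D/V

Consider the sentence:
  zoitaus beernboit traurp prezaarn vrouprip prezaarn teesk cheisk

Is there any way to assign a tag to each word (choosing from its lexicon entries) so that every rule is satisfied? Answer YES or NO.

Candidates per position — 1:zoitaus {D,V}; 2:beernboit {D,C}; 3:traurp {D,C}; 4:prezaarn {C,V}; 5:vrouprip {D,V}; 6:prezaarn {C,V}; 7:teesk {D}; 8:cheisk {D}.
One satisfying assignment: V D C V D C D D.
Check: rule 1 ✓; rule 2 ✓; rule 3 ✓.

YES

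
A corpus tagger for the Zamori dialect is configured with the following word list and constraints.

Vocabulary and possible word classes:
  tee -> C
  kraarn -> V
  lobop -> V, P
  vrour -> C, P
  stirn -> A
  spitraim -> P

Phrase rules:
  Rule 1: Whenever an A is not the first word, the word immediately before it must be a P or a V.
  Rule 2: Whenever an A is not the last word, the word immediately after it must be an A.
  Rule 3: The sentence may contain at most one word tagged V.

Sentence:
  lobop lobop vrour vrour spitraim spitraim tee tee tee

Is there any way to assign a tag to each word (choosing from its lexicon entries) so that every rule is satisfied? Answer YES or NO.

YES

Candidates per position — 1:lobop {V,P}; 2:lobop {V,P}; 3:vrour {C,P}; 4:vrour {C,P}; 5:spitraim {P}; 6:spitraim {P}; 7:tee {C}; 8:tee {C}; 9:tee {C}.
One satisfying assignment: V P P C P P C C C.
Rule-by-rule: rule 1 ok; rule 2 ok; rule 3 ok.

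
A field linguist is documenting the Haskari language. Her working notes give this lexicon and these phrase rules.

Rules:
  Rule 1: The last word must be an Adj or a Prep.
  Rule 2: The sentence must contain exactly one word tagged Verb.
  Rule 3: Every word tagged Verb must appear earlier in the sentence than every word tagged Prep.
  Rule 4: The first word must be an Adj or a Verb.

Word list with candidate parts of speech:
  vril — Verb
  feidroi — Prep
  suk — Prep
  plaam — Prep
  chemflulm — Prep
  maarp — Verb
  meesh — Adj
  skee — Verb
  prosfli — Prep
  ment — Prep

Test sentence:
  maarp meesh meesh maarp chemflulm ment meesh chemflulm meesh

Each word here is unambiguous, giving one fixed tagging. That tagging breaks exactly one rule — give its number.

2

Fixed tagging: Verb Adj Adj Verb Prep Prep Adj Prep Adj.
Rule check: R1 ✓, R2 ✗, R3 ✓, R4 ✓.
Only rule 2 fails.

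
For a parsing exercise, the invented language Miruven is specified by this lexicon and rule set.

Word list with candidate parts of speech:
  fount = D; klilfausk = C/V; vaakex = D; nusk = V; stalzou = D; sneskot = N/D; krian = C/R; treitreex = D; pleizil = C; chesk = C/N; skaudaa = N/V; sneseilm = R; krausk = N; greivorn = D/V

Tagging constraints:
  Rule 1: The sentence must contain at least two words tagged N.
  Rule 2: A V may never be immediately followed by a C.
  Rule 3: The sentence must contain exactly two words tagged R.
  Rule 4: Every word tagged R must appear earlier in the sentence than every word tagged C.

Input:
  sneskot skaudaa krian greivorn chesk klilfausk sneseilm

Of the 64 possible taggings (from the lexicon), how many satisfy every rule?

6

Candidates per position — 1:sneskot {N,D}; 2:skaudaa {N,V}; 3:krian {C,R}; 4:greivorn {D,V}; 5:chesk {C,N}; 6:klilfausk {C,V}; 7:sneseilm {R}.
There are 64 candidate sequences in total.
Checking each against the rules leaves 6 sequences.
Count = 6.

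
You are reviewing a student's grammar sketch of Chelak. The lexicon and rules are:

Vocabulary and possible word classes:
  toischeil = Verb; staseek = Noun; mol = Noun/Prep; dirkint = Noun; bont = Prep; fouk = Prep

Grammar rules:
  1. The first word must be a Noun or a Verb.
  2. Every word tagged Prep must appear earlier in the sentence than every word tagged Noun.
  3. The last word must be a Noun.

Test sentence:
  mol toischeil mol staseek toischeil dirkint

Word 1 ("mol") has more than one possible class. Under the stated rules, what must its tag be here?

Noun

Candidates per position — 1:mol {Noun,Prep}; 2:toischeil {Verb}; 3:mol {Noun,Prep}; 4:staseek {Noun}; 5:toischeil {Verb}; 6:dirkint {Noun}.
Position 1: Prep is ruled out by rule 1; that leaves Noun.
Position 3: Prep is ruled out by rule 2; that leaves Noun.
The unique satisfying tagging is: Noun Verb Noun Noun Verb Noun.
Checking: rule 1 ok; rule 2 ok; rule 3 ok.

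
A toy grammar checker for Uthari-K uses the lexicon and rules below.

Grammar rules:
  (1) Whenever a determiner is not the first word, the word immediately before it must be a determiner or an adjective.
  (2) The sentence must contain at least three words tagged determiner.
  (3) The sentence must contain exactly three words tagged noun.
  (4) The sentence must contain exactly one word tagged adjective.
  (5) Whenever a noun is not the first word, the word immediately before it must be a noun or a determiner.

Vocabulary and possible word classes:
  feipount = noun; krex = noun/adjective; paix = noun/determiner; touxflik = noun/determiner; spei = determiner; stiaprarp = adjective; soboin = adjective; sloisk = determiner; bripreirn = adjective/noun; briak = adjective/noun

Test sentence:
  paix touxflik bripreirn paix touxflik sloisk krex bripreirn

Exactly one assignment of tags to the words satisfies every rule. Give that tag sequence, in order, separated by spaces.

determiner noun adjective determiner determiner determiner noun noun

Candidates per position — 1:paix {noun,determiner}; 2:touxflik {noun,determiner}; 3:bripreirn {adjective,noun}; 4:paix {noun,determiner}; 5:touxflik {noun,determiner}; 6:sloisk {determiner}; 7:krex {noun,adjective}; 8:bripreirn {adjective,noun}.
Position 3: noun is ruled out by rule 1; that leaves adjective.
Position 4: noun is ruled out by rule 1; that leaves determiner.
Position 5: noun is ruled out by rule 1; that leaves determiner.
Position 7: adjective is ruled out by rule 4; that leaves noun.
Position 8: adjective is ruled out by rule 4; that leaves noun.
The remaining ambiguous positions (1, 2) are resolved jointly — only one combination satisfies every rule.
The unique satisfying tagging is: determiner noun adjective determiner determiner determiner noun noun.
Check: rule 1 ✓; rule 2 ✓; rule 3 ✓; rule 4 ✓; rule 5 ✓.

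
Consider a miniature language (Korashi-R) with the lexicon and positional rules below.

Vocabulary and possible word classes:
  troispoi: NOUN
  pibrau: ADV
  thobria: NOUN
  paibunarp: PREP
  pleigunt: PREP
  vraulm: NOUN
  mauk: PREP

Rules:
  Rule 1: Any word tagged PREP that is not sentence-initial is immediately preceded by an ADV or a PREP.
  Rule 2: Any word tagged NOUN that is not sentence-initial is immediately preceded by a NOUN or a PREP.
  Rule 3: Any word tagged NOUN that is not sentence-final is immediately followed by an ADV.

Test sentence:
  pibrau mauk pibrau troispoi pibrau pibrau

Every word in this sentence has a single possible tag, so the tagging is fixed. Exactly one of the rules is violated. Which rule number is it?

Fixed tagging: ADV PREP ADV NOUN ADV ADV.
Rule check: R1 ✓, R2 ✗, R3 ✓.
Only rule 2 fails.

2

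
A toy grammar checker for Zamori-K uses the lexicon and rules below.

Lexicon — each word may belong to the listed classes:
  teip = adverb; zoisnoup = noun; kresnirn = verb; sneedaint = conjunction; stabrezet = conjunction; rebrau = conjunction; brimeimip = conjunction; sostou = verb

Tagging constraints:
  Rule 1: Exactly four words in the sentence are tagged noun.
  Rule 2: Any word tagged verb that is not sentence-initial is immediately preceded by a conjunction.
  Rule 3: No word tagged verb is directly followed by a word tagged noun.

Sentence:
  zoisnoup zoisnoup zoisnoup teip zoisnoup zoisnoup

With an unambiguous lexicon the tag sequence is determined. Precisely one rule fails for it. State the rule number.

Fixed tagging: noun noun noun adverb noun noun.
Rule check: R1 fail, R2 pass, R3 pass.
Only rule 1 fails.

1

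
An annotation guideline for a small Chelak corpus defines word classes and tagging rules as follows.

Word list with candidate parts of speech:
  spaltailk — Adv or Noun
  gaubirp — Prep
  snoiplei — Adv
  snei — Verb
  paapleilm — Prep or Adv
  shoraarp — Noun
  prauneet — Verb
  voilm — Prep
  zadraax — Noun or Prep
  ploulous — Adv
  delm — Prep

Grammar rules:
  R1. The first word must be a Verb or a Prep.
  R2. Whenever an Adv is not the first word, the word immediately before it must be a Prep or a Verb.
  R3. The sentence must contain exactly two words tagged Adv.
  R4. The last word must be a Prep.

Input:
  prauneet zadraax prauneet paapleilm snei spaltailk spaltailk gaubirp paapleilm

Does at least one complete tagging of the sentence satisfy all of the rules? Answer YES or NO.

Candidates per position — 1:prauneet {Verb}; 2:zadraax {Noun,Prep}; 3:prauneet {Verb}; 4:paapleilm {Prep,Adv}; 5:snei {Verb}; 6:spaltailk {Adv,Noun}; 7:spaltailk {Adv,Noun}; 8:gaubirp {Prep}; 9:paapleilm {Prep,Adv}.
One satisfying assignment: Verb Prep Verb Adv Verb Adv Noun Prep Prep.
Check: rule 1 holds; rule 2 holds; rule 3 holds; rule 4 holds.

YES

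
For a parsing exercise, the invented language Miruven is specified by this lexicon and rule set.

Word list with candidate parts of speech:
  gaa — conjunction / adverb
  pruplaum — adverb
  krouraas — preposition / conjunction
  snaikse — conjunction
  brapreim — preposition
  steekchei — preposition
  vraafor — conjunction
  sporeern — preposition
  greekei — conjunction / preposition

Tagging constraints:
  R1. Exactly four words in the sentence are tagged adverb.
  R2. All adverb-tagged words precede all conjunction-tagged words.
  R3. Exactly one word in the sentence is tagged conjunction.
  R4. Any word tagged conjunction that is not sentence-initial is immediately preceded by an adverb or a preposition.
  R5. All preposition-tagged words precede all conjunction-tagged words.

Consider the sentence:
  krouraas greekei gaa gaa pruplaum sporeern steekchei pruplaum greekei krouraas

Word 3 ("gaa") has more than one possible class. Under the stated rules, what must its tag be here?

Candidates per position — 1:krouraas {preposition,conjunction}; 2:greekei {conjunction,preposition}; 3:gaa {conjunction,adverb}; 4:gaa {conjunction,adverb}; 5:pruplaum {adverb}; 6:sporeern {preposition}; 7:steekchei {preposition}; 8:pruplaum {adverb}; 9:greekei {conjunction,preposition}; 10:krouraas {preposition,conjunction}.
Position 1: conjunction is ruled out by rule 2; that leaves preposition.
Position 2: conjunction is ruled out by rule 2; that leaves preposition.
Position 3: conjunction is ruled out by rule 1; that leaves adverb.
Position 4: conjunction is ruled out by rule 1; that leaves adverb.
The remaining ambiguous positions (9, 10) are resolved jointly — only one combination satisfies every rule.
The only consistent sequence is: preposition preposition adverb adverb adverb preposition preposition adverb preposition conjunction.
Rule-by-rule: rule 1 holds; rule 2 holds; rule 3 holds; rule 4 holds; rule 5 holds.

adverb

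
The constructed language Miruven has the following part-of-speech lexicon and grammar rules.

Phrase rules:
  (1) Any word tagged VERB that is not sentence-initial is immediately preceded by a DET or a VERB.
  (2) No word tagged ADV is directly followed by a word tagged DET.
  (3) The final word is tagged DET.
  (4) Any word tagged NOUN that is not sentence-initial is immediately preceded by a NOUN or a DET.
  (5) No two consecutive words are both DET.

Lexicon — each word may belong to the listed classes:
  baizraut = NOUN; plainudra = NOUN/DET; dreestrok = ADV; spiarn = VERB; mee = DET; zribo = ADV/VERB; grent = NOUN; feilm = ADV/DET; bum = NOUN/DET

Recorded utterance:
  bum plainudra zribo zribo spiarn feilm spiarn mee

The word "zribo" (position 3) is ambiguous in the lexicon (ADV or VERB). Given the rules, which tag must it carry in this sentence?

VERB

Candidates per position — 1:bum {NOUN,DET}; 2:plainudra {NOUN,DET}; 3:zribo {ADV,VERB}; 4:zribo {ADV,VERB}; 5:spiarn {VERB}; 6:feilm {ADV,DET}; 7:spiarn {VERB}; 8:mee {DET}.
If word 2 were NOUN, no tagging could satisfy rule 1; so word 2 is DET.
If word 3 were ADV, no tagging could satisfy rule 1; so word 3 is VERB.
If word 4 were ADV, no tagging could satisfy rule 1; so word 4 is VERB.
If word 6 were ADV, no tagging could satisfy rule 1; so word 6 is DET.
If word 1 were DET, no tagging could satisfy rule 5; so word 1 is NOUN.
The only consistent sequence is: NOUN DET VERB VERB VERB DET VERB DET.
Rule-by-rule: rule 1 ok; rule 2 ok; rule 3 ok; rule 4 ok; rule 5 ok.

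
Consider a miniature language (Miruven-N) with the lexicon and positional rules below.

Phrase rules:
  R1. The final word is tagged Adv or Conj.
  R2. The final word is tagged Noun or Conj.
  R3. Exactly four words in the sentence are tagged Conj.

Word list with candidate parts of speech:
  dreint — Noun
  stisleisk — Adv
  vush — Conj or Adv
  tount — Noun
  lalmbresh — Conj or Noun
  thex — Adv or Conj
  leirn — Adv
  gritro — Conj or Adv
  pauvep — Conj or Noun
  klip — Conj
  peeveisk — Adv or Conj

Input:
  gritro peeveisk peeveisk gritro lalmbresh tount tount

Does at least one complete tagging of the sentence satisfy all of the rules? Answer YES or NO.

Candidates per position — 1:gritro {Conj,Adv}; 2:peeveisk {Adv,Conj}; 3:peeveisk {Adv,Conj}; 4:gritro {Conj,Adv}; 5:lalmbresh {Conj,Noun}; 6:tount {Noun}; 7:tount {Noun}.
Rule 1 cannot be satisfied by any choice of tags from the lexicon.
So there is no consistent tagging.

NO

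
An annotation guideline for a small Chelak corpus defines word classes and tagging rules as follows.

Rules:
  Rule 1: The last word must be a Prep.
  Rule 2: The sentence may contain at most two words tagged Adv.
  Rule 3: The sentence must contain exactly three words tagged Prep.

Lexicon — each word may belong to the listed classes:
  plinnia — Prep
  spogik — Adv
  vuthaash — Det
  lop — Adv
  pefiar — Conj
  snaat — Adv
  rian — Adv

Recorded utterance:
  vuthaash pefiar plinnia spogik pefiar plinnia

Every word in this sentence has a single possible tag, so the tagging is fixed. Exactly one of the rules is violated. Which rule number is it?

Fixed tagging: Det Conj Prep Adv Conj Prep.
Rule check: R1 holds, R2 holds, R3 violated.
Only rule 3 fails.

3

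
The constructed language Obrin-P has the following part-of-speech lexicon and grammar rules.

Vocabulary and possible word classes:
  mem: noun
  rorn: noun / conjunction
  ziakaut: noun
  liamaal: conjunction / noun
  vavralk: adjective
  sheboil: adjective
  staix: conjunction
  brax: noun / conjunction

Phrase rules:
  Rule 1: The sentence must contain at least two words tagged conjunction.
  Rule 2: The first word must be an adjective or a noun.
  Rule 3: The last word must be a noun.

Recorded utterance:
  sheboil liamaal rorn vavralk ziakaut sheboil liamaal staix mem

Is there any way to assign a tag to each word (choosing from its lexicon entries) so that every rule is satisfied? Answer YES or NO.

Candidates per position — 1:sheboil {adjective}; 2:liamaal {conjunction,noun}; 3:rorn {noun,conjunction}; 4:vavralk {adjective}; 5:ziakaut {noun}; 6:sheboil {adjective}; 7:liamaal {conjunction,noun}; 8:staix {conjunction}; 9:mem {noun}.
One satisfying assignment: adjective conjunction noun adjective noun adjective noun conjunction noun.
Check: rule 1 ✓; rule 2 ✓; rule 3 ✓.

YES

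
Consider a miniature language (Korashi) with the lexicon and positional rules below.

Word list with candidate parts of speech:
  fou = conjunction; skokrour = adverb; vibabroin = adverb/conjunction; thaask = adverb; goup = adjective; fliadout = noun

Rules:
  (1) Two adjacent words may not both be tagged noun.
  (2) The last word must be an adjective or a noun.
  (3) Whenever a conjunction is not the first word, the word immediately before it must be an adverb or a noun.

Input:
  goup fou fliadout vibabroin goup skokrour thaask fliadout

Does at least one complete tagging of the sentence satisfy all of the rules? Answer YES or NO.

Candidates per position — 1:goup {adjective}; 2:fou {conjunction}; 3:fliadout {noun}; 4:vibabroin {adverb,conjunction}; 5:goup {adjective}; 6:skokrour {adverb}; 7:thaask {adverb}; 8:fliadout {noun}.
Rule 3 cannot be satisfied by any choice of tags from the lexicon.
So there is no consistent tagging.

NO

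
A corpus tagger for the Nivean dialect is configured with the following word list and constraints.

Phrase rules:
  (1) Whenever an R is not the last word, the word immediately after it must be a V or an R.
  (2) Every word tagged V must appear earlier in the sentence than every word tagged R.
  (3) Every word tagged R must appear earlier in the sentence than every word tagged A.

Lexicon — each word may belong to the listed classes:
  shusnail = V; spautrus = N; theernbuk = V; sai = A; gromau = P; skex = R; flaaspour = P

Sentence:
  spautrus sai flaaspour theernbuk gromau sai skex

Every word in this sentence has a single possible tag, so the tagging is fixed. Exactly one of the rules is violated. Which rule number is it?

3

Fixed tagging: N A P V P A R.
Rule check: R1 pass, R2 pass, R3 fail.
Only rule 3 fails.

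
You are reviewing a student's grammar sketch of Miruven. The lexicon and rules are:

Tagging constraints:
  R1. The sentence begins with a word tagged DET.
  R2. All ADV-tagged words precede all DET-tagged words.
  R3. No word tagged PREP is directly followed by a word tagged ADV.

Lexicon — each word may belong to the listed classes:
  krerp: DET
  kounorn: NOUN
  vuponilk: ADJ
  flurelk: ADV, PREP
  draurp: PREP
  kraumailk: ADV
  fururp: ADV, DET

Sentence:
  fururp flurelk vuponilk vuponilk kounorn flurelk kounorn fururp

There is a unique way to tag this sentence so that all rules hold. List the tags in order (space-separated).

Candidates per position — 1:fururp {ADV,DET}; 2:flurelk {ADV,PREP}; 3:vuponilk {ADJ}; 4:vuponilk {ADJ}; 5:kounorn {NOUN}; 6:flurelk {ADV,PREP}; 7:kounorn {NOUN}; 8:fururp {ADV,DET}.
Word 1 cannot be ADV — rule 1 would then fail for every completion. It is DET.
Word 2 cannot be ADV — rule 2 would then fail for every completion. It is PREP.
Word 6 cannot be ADV — rule 2 would then fail for every completion. It is PREP.
Word 8 cannot be ADV — rule 2 would then fail for every completion. It is DET.
That leaves exactly one tagging: DET PREP ADJ ADJ NOUN PREP NOUN DET.
Rule-by-rule: rule 1 ✓; rule 2 ✓; rule 3 ✓.

DET PREP ADJ ADJ NOUN PREP NOUN DET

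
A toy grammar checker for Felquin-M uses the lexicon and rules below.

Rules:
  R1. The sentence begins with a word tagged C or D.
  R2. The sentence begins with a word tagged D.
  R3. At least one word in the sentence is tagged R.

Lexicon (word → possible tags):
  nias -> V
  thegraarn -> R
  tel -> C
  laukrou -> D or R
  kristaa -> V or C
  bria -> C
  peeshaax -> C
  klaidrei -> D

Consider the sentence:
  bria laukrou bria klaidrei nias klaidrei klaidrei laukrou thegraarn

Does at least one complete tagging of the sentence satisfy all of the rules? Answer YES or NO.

Candidates per position — 1:bria {C}; 2:laukrou {D,R}; 3:bria {C}; 4:klaidrei {D}; 5:nias {V}; 6:klaidrei {D}; 7:klaidrei {D}; 8:laukrou {D,R}; 9:thegraarn {R}.
Rule 2 cannot be satisfied by any choice of tags from the lexicon.
So there is no consistent tagging.

NO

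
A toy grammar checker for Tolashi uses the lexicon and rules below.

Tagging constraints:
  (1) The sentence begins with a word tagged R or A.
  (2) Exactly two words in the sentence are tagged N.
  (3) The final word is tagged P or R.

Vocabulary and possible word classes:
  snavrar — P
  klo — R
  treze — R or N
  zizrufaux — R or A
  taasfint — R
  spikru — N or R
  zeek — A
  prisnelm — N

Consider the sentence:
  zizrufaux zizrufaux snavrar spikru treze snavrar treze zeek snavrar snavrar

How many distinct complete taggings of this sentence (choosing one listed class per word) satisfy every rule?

12

Candidates per position — 1:zizrufaux {R,A}; 2:zizrufaux {R,A}; 3:snavrar {P}; 4:spikru {N,R}; 5:treze {R,N}; 6:snavrar {P}; 7:treze {R,N}; 8:zeek {A}; 9:snavrar {P}; 10:snavrar {P}.
There are 32 candidate sequences in total.
Checking each against the rules leaves 12 sequences.
Count = 12.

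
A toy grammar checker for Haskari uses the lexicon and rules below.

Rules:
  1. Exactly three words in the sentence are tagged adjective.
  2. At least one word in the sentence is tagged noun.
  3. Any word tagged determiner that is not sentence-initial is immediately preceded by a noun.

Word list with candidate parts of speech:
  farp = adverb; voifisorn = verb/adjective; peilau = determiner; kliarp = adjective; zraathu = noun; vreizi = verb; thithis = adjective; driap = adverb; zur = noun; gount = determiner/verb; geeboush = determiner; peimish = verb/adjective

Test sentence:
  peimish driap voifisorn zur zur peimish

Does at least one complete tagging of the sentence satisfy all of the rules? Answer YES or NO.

Candidates per position — 1:peimish {verb,adjective}; 2:driap {adverb}; 3:voifisorn {verb,adjective}; 4:zur {noun}; 5:zur {noun}; 6:peimish {verb,adjective}.
One satisfying assignment: adjective adverb adjective noun noun adjective.
Rule-by-rule: rule 1 ok; rule 2 ok; rule 3 ok.

YES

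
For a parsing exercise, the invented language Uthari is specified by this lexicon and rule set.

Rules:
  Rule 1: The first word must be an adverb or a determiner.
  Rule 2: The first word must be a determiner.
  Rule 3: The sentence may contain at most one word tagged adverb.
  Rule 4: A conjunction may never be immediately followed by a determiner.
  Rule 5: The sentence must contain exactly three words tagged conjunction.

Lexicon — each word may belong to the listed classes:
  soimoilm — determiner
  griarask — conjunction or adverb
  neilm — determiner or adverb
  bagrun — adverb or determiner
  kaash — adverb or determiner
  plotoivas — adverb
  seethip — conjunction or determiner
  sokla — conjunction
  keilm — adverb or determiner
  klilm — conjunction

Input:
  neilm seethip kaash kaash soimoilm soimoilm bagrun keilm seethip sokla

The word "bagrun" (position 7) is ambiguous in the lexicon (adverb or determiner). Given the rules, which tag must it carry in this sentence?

determiner

Candidates per position — 1:neilm {determiner,adverb}; 2:seethip {conjunction,determiner}; 3:kaash {adverb,determiner}; 4:kaash {adverb,determiner}; 5:soimoilm {determiner}; 6:soimoilm {determiner}; 7:bagrun {adverb,determiner}; 8:keilm {adverb,determiner}; 9:seethip {conjunction,determiner}; 10:sokla {conjunction}.
Word 1 cannot be adverb — rule 2 would then fail for every completion. It is determiner.
Word 2 cannot be determiner — rule 5 would then fail for every completion. It is conjunction.
Word 3 cannot be determiner — rule 4 would then fail for every completion. It is adverb.
Word 4 cannot be adverb — rule 3 would then fail for every completion. It is determiner.
Word 7 cannot be adverb — rule 3 would then fail for every completion. It is determiner.
Word 8 cannot be adverb — rule 3 would then fail for every completion. It is determiner.
Word 9 cannot be determiner — rule 5 would then fail for every completion. It is conjunction.
The only consistent sequence is: determiner conjunction adverb determiner determiner determiner determiner determiner conjunction conjunction.
Verifying each rule — rule 1 ✓; rule 2 ✓; rule 3 ✓; rule 4 ✓; rule 5 ✓.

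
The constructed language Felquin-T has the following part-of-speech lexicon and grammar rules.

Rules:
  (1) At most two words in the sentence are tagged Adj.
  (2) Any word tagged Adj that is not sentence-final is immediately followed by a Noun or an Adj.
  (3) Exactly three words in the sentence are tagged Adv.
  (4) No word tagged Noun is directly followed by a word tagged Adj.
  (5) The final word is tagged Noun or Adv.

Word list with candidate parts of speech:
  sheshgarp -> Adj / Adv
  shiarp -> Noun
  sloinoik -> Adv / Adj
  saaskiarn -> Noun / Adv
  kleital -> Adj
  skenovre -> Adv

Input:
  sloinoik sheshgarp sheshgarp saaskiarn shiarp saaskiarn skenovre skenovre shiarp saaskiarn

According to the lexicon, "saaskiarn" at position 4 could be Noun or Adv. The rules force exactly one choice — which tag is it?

Candidates per position — 1:sloinoik {Adv,Adj}; 2:sheshgarp {Adj,Adv}; 3:sheshgarp {Adj,Adv}; 4:saaskiarn {Noun,Adv}; 5:shiarp {Noun}; 6:saaskiarn {Noun,Adv}; 7:skenovre {Adv}; 8:skenovre {Adv}; 9:shiarp {Noun}; 10:saaskiarn {Noun,Adv}.
Position 4: the remaining choice is settled jointly with positions 1, 2, 3, 6, 10 — only Noun at position 4 is part of a tagging that satisfies every rule.
The only consistent sequence is: Adv Adj Adj Noun Noun Noun Adv Adv Noun Noun.
Check: rule 1 ok; rule 2 ok; rule 3 ok; rule 4 ok; rule 5 ok.

Noun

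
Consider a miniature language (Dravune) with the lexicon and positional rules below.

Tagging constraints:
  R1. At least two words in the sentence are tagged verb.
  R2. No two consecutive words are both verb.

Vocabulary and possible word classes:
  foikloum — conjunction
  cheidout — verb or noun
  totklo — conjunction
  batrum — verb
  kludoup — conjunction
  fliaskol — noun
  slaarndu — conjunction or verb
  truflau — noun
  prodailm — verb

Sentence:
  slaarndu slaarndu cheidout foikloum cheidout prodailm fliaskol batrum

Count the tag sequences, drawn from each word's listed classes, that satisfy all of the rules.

5

Candidates per position — 1:slaarndu {conjunction,verb}; 2:slaarndu {conjunction,verb}; 3:cheidout {verb,noun}; 4:foikloum {conjunction}; 5:cheidout {verb,noun}; 6:prodailm {verb}; 7:fliaskol {noun}; 8:batrum {verb}.
There are 16 candidate sequences in total.
The sequences that satisfy every rule: conjunction conjunction verb conjunction noun verb noun verb; conjunction conjunction noun conjunction noun verb noun verb; conjunction verb noun conjunction noun verb noun verb; verb conjunction verb conjunction noun verb noun verb; verb conjunction noun conjunction noun verb noun verb.
Count = 5.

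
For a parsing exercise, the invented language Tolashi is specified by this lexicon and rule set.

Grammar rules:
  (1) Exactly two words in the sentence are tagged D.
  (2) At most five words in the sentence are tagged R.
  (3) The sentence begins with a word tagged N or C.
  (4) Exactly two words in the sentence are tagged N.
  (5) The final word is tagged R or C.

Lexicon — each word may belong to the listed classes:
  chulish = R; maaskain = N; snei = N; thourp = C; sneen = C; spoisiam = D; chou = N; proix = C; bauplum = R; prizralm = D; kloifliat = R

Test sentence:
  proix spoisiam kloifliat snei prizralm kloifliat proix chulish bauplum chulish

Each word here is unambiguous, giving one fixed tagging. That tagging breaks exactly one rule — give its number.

4

Fixed tagging: C D R N D R C R R R.
Rule check: R1 ok, R2 ok, R3 ok, R4 fails, R5 ok.
Only rule 4 fails.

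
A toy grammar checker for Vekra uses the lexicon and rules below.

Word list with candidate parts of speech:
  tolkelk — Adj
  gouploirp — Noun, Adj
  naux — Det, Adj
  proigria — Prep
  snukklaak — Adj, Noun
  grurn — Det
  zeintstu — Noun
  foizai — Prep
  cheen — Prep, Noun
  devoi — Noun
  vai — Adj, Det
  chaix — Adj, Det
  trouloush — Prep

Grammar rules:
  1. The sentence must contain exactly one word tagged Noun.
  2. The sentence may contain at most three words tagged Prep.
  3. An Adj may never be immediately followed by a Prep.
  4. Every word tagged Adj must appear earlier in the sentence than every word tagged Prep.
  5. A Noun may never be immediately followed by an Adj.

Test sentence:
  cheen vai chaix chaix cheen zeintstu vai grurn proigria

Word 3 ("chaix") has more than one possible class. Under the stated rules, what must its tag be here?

Candidates per position — 1:cheen {Prep,Noun}; 2:vai {Adj,Det}; 3:chaix {Adj,Det}; 4:chaix {Adj,Det}; 5:cheen {Prep,Noun}; 6:zeintstu {Noun}; 7:vai {Adj,Det}; 8:grurn {Det}; 9:proigria {Prep}.
Position 1: tagging it Noun would leave rule 1 unsatisfiable, so it must be Prep.
Position 2: tagging it Adj would leave rule 4 unsatisfiable, so it must be Det.
Position 3: tagging it Adj would leave rule 4 unsatisfiable, so it must be Det.
Position 4: tagging it Adj would leave rule 4 unsatisfiable, so it must be Det.
Position 5: tagging it Noun would leave rule 1 unsatisfiable, so it must be Prep.
Position 7: tagging it Adj would leave rule 4 unsatisfiable, so it must be Det.
The unique satisfying tagging is: Prep Det Det Det Prep Noun Det Det Prep.
Rule-by-rule: rule 1 ✓; rule 2 ✓; rule 3 ✓; rule 4 ✓; rule 5 ✓.

Det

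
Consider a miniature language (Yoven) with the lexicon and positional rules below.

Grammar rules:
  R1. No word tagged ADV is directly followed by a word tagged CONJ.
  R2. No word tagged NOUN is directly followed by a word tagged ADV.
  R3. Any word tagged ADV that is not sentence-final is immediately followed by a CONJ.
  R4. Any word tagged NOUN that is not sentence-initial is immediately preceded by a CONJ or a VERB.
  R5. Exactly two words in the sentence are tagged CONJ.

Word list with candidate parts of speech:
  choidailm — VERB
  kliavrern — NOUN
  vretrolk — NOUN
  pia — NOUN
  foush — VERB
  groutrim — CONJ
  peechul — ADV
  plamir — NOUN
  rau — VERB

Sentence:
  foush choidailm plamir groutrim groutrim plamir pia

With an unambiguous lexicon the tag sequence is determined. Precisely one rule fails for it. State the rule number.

Fixed tagging: VERB VERB NOUN CONJ CONJ NOUN NOUN.
Rule check: R1 ✓, R2 ✓, R3 ✓, R4 ✗, R5 ✓.
Only rule 4 fails.

4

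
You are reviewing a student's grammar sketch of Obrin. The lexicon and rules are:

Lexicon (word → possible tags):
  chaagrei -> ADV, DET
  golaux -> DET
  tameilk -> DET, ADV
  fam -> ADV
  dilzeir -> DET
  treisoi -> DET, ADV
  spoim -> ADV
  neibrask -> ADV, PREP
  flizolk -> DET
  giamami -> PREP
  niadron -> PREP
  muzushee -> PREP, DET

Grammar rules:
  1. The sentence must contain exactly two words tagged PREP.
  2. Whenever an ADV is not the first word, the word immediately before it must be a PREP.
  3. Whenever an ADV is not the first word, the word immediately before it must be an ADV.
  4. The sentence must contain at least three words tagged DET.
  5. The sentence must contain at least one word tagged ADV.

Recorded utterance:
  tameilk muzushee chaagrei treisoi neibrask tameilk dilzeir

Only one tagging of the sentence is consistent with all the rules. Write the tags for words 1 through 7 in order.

ADV PREP DET DET PREP DET DET

Candidates per position — 1:tameilk {DET,ADV}; 2:muzushee {PREP,DET}; 3:chaagrei {ADV,DET}; 4:treisoi {DET,ADV}; 5:neibrask {ADV,PREP}; 6:tameilk {DET,ADV}; 7:dilzeir {DET}.
If word 2 were DET, no tagging could satisfy rule 1; so word 2 is PREP.
If word 3 were ADV, no tagging could satisfy rule 3; so word 3 is DET.
If word 4 were ADV, no tagging could satisfy rule 2; so word 4 is DET.
If word 5 were ADV, no tagging could satisfy rule 1; so word 5 is PREP.
If word 6 were ADV, no tagging could satisfy rule 3; so word 6 is DET.
If word 1 were DET, no tagging could satisfy rule 5; so word 1 is ADV.
So the tagging must be: ADV PREP DET DET PREP DET DET.
Verifying each rule — rule 1 satisfied; rule 2 satisfied; rule 3 satisfied; rule 4 satisfied; rule 5 satisfied.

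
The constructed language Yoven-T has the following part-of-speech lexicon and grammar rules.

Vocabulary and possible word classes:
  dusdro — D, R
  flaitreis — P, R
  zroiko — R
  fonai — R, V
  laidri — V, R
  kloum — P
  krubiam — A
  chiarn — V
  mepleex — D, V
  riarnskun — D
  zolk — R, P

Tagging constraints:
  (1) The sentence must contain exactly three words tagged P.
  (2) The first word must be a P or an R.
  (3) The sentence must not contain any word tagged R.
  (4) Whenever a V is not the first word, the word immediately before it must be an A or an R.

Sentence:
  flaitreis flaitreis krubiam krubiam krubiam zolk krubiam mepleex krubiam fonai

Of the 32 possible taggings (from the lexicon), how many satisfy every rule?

2

Candidates per position — 1:flaitreis {P,R}; 2:flaitreis {P,R}; 3:krubiam {A}; 4:krubiam {A}; 5:krubiam {A}; 6:zolk {R,P}; 7:krubiam {A}; 8:mepleex {D,V}; 9:krubiam {A}; 10:fonai {R,V}.
There are 32 candidate sequences in total.
The sequences that satisfy every rule: P P A A A P A D A V; P P A A A P A V A V.
Count = 2.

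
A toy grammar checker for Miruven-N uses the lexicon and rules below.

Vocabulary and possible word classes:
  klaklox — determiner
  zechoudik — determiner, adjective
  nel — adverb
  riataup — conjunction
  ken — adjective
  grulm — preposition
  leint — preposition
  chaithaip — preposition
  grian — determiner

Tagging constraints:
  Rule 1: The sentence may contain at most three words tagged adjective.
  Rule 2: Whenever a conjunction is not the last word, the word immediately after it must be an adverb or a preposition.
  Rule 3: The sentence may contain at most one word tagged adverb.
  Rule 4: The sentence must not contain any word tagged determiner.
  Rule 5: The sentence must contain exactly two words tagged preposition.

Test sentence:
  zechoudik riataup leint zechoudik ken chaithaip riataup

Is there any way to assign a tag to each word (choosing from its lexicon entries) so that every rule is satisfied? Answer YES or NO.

YES

Candidates per position — 1:zechoudik {determiner,adjective}; 2:riataup {conjunction}; 3:leint {preposition}; 4:zechoudik {determiner,adjective}; 5:ken {adjective}; 6:chaithaip {preposition}; 7:riataup {conjunction}.
One satisfying assignment: adjective conjunction preposition adjective adjective preposition conjunction.
Verifying each rule — rule 1 satisfied; rule 2 satisfied; rule 3 satisfied; rule 4 satisfied; rule 5 satisfied.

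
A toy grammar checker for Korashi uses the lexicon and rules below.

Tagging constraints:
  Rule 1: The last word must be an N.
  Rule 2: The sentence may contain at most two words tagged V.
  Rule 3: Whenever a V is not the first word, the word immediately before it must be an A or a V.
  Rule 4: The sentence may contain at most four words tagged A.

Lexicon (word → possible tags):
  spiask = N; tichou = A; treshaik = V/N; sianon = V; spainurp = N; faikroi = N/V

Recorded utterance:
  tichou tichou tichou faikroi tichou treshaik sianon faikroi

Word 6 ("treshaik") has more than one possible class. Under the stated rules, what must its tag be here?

V

Candidates per position — 1:tichou {A}; 2:tichou {A}; 3:tichou {A}; 4:faikroi {N,V}; 5:tichou {A}; 6:treshaik {V,N}; 7:sianon {V}; 8:faikroi {N,V}.
At position 6, choosing N makes rule 3 impossible to satisfy; hence V.
At position 8, choosing V makes rule 1 impossible to satisfy; hence N.
At position 4, choosing V makes rule 2 impossible to satisfy; hence N.
The unique satisfying tagging is: A A A N A V V N.
Checking: rule 1 satisfied; rule 2 satisfied; rule 3 satisfied; rule 4 satisfied.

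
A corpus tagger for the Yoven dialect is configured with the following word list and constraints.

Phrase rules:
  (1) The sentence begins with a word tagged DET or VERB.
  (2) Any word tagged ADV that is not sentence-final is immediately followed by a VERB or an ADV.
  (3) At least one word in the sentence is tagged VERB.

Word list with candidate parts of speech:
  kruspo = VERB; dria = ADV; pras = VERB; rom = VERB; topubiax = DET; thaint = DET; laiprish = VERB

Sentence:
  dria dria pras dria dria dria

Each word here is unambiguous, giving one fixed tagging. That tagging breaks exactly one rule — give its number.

1

Fixed tagging: ADV ADV VERB ADV ADV ADV.
Applying the rules: R1 violated, R2 holds, R3 holds.
Only rule 1 fails.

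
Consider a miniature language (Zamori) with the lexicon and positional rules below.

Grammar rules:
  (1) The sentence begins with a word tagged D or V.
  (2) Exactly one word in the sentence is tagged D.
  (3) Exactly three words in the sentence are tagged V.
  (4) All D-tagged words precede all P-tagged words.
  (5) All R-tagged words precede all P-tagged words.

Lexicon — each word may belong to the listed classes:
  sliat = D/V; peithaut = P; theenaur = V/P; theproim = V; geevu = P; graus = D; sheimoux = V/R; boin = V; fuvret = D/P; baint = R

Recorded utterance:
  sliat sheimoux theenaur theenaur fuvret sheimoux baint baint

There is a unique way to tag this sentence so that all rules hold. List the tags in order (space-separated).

V R V V D R R R

Candidates per position — 1:sliat {D,V}; 2:sheimoux {V,R}; 3:theenaur {V,P}; 4:theenaur {V,P}; 5:fuvret {D,P}; 6:sheimoux {V,R}; 7:baint {R}; 8:baint {R}.
At position 3, choosing P makes rule 5 impossible to satisfy; hence V.
At position 4, choosing P makes rule 5 impossible to satisfy; hence V.
At position 5, choosing P makes rule 5 impossible to satisfy; hence D.
At position 1, choosing D makes rule 2 impossible to satisfy; hence V.
At position 2, choosing V makes rule 3 impossible to satisfy; hence R.
At position 6, choosing V makes rule 3 impossible to satisfy; hence R.
So the tagging must be: V R V V D R R R.
Verifying each rule — rule 1 ✓; rule 2 ✓; rule 3 ✓; rule 4 ✓; rule 5 ✓.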